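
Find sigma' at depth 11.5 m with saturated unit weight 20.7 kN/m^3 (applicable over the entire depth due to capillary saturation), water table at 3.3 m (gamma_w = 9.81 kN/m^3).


Total stress = gamma_sat * depth
sigma = 20.7 * 11.5 = 238.05 kPa
Pore water pressure u = gamma_w * (depth - d_wt)
u = 9.81 * (11.5 - 3.3) = 80.442 kPa
Effective stress = sigma - u
sigma' = 238.05 - 80.442 = 157.61 kPa


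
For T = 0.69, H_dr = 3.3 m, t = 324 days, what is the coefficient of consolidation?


Using cv = T * H_dr^2 / t
H_dr^2 = 3.3^2 = 10.89
cv = 0.69 * 10.89 / 324
cv = 0.02319 m^2/day


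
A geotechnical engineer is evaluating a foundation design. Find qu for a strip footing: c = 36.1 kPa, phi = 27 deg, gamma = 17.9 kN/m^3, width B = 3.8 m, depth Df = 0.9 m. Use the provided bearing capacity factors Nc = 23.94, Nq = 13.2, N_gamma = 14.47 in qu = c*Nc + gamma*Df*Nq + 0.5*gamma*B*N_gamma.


Result: 1569.01 kPa

Derivation:
Compute qu = c*Nc + gamma*Df*Nq + 0.5*gamma*B*N_gamma
Term 1: 36.1 * 23.94 = 864.234
Term 2: 17.9 * 0.9 * 13.2 = 212.652
Term 3: 0.5 * 17.9 * 3.8 * 14.47 = 492.1247
qu = 864.234 + 212.652 + 492.1247
qu = 1569.01 kPa


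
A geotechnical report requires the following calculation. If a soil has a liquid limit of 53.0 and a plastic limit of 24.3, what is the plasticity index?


Result: 28.7

Derivation:
Using PI = LL - PL
PI = 53.0 - 24.3
PI = 28.7


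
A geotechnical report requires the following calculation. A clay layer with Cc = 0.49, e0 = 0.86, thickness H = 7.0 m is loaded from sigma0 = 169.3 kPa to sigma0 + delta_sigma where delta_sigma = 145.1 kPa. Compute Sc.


Using Sc = Cc * H / (1 + e0) * log10((sigma0 + delta_sigma) / sigma0)
Stress ratio = (169.3 + 145.1) / 169.3 = 1.85706
log10(1.85706) = 0.268826
Cc * H / (1 + e0) = 0.49 * 7.0 / (1 + 0.86) = 1.84409
Sc = 1.84409 * 0.268826
Sc = 0.4957 m


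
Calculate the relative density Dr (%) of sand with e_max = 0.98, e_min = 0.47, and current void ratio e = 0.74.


Using Dr = (e_max - e) / (e_max - e_min) * 100
e_max - e = 0.98 - 0.74 = 0.24
e_max - e_min = 0.98 - 0.47 = 0.51
Dr = 0.24 / 0.51 * 100
Dr = 47.06 %


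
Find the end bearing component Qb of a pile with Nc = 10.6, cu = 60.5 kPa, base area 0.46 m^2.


Using Qb = Nc * cu * Ab
Qb = 10.6 * 60.5 * 0.46
Qb = 295.0 kN


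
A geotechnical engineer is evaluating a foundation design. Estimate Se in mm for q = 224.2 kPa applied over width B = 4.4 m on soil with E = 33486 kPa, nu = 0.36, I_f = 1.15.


Using Se = q * B * (1 - nu^2) * I_f / E
1 - nu^2 = 1 - 0.36^2 = 0.8704
Se = 224.2 * 4.4 * 0.8704 * 1.15 / 33486
Se = 0.029488 m
Convert to mm: Se = 0.029488 * 1000 = 29.488 mm


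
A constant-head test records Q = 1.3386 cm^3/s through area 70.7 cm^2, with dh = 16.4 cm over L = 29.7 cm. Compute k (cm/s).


Compute hydraulic gradient:
i = dh / L = 16.4 / 29.7 = 0.552189
Then apply Darcy's law:
k = Q / (A * i)
k = 1.3386 / (70.7 * 0.552189)
k = 1.3386 / 39.0397
k = 0.034288 cm/s


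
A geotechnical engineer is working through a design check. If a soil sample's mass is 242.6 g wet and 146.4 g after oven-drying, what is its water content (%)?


Result: 65.71 %

Derivation:
Using w = (m_wet - m_dry) / m_dry * 100
m_wet - m_dry = 242.6 - 146.4 = 96.2 g
w = 96.2 / 146.4 * 100
w = 65.71 %


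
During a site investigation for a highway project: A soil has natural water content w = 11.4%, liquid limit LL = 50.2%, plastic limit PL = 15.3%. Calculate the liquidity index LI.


First compute the plasticity index:
PI = LL - PL = 50.2 - 15.3 = 34.9
Then compute the liquidity index:
LI = (w - PL) / PI
LI = (11.4 - 15.3) / 34.9
LI = -0.112


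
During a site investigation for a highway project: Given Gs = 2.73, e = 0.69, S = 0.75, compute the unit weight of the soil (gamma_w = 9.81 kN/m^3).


Result: 18.851 kN/m^3

Derivation:
Using gamma = gamma_w * (Gs + S*e) / (1 + e)
Numerator: Gs + S*e = 2.73 + 0.75*0.69 = 3.2475
Denominator: 1 + e = 1 + 0.69 = 1.69
gamma = 9.81 * 3.2475 / 1.69
gamma = 18.851 kN/m^3


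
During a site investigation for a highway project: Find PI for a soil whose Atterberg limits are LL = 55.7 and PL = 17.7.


Result: 38.0

Derivation:
Using PI = LL - PL
PI = 55.7 - 17.7
PI = 38.0


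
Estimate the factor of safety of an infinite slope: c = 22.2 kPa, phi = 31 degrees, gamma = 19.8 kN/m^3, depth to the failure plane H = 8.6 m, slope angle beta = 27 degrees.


Result: 1.502

Derivation:
Using Fs = c / (gamma*H*sin(beta)*cos(beta)) + tan(phi)/tan(beta)
Cohesion contribution = 22.2 / (19.8*8.6*sin(27)*cos(27))
Cohesion contribution = 0.322301
Friction contribution = tan(31)/tan(27) = 1.17926
Fs = 0.322301 + 1.17926
Fs = 1.502


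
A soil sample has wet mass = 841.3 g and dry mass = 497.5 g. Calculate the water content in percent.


Result: 69.11 %

Derivation:
Using w = (m_wet - m_dry) / m_dry * 100
m_wet - m_dry = 841.3 - 497.5 = 343.8 g
w = 343.8 / 497.5 * 100
w = 69.11 %


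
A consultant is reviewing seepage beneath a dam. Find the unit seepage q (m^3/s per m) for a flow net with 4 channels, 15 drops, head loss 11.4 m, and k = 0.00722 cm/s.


Result: 0.0002195 m^3/s per m

Derivation:
Convert k to m/s for unit consistency with H:
k = 0.00722 cm/s = 0.00722 / 100 m/s = 7.22e-05 m/s
Using q = k * H * Nf / Nd
Nf / Nd = 4 / 15 = 0.2667
q = 7.22e-05 * 11.4 * 0.2667
q = 0.0002195 m^3/s per m


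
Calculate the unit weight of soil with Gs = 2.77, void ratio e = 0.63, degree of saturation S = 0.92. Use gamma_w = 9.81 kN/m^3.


Result: 20.159 kN/m^3

Derivation:
Using gamma = gamma_w * (Gs + S*e) / (1 + e)
Numerator: Gs + S*e = 2.77 + 0.92*0.63 = 3.3496
Denominator: 1 + e = 1 + 0.63 = 1.63
gamma = 9.81 * 3.3496 / 1.63
gamma = 20.159 kN/m^3


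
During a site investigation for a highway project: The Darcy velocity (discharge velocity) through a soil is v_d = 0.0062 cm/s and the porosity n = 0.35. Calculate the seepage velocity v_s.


Using v_s = v_d / n
v_s = 0.0062 / 0.35
v_s = 0.01771 cm/s


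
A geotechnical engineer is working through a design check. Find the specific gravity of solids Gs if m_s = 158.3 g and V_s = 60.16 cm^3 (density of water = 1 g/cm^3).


Using Gs = m_s / (V_s * rho_w)
Since rho_w = 1 g/cm^3:
Gs = 158.3 / 60.16
Gs = 2.631


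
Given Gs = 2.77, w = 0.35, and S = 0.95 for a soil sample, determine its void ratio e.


Result: 1.0205

Derivation:
Using the relation e = Gs * w / S
e = 2.77 * 0.35 / 0.95
e = 1.0205


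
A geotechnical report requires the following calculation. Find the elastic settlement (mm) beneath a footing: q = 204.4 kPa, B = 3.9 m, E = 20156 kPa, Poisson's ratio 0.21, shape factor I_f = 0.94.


Result: 35.537 mm

Derivation:
Using Se = q * B * (1 - nu^2) * I_f / E
1 - nu^2 = 1 - 0.21^2 = 0.9559
Se = 204.4 * 3.9 * 0.9559 * 0.94 / 20156
Se = 0.035537 m
Convert to mm: Se = 0.035537 * 1000 = 35.537 mm


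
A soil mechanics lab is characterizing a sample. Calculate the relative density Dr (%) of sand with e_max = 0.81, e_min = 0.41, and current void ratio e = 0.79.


Result: 5.0 %

Derivation:
Using Dr = (e_max - e) / (e_max - e_min) * 100
e_max - e = 0.81 - 0.79 = 0.02
e_max - e_min = 0.81 - 0.41 = 0.4
Dr = 0.02 / 0.4 * 100
Dr = 5.0 %


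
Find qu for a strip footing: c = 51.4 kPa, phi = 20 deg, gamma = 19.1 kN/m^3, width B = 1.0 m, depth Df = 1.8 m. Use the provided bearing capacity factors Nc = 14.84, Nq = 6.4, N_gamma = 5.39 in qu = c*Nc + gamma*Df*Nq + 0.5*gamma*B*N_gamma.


Result: 1034.28 kPa

Derivation:
Compute qu = c*Nc + gamma*Df*Nq + 0.5*gamma*B*N_gamma
Term 1: 51.4 * 14.84 = 762.776
Term 2: 19.1 * 1.8 * 6.4 = 220.032
Term 3: 0.5 * 19.1 * 1.0 * 5.39 = 51.4745
qu = 762.776 + 220.032 + 51.4745
qu = 1034.28 kPa


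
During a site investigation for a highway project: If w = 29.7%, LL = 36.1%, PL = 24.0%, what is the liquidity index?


First compute the plasticity index:
PI = LL - PL = 36.1 - 24.0 = 12.1
Then compute the liquidity index:
LI = (w - PL) / PI
LI = (29.7 - 24.0) / 12.1
LI = 0.471


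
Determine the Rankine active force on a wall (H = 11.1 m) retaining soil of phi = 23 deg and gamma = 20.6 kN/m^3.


Compute active earth pressure coefficient:
Ka = tan^2(45 - phi/2) = tan^2(33.5) = 0.438092
Compute active force:
Pa = 0.5 * Ka * gamma * H^2
Pa = 0.5 * 0.438092 * 20.6 * 11.1^2
Pa = 555.97 kN/m


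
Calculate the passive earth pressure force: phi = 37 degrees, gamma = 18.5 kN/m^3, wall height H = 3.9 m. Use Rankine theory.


Result: 565.98 kN/m

Derivation:
Compute passive earth pressure coefficient:
Kp = tan^2(45 + phi/2) = tan^2(63.5) = 4.022791
Compute passive force:
Pp = 0.5 * Kp * gamma * H^2
Pp = 0.5 * 4.022791 * 18.5 * 3.9^2
Pp = 565.98 kN/m


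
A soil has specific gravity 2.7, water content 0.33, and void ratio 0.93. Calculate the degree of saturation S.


Using S = Gs * w / e
S = 2.7 * 0.33 / 0.93
S = 0.9581


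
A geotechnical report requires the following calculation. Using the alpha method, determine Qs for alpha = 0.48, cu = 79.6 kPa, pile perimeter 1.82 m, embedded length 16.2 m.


Using Qs = alpha * cu * perimeter * L
Qs = 0.48 * 79.6 * 1.82 * 16.2
Qs = 1126.52 kN


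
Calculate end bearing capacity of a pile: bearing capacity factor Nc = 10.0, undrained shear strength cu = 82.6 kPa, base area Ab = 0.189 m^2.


Using Qb = Nc * cu * Ab
Qb = 10.0 * 82.6 * 0.189
Qb = 156.11 kN


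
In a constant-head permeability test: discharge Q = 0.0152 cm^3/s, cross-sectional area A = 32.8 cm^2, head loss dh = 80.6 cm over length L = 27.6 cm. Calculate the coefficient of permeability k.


Result: 0.000159 cm/s

Derivation:
Compute hydraulic gradient:
i = dh / L = 80.6 / 27.6 = 2.92029
Then apply Darcy's law:
k = Q / (A * i)
k = 0.0152 / (32.8 * 2.92029)
k = 0.0152 / 95.7855
k = 0.000159 cm/s


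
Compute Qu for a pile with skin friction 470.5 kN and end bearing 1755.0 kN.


Using Qu = Qf + Qb
Qu = 470.5 + 1755.0
Qu = 2225.5 kN


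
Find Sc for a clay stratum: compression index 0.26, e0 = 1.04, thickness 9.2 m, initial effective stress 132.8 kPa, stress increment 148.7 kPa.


Using Sc = Cc * H / (1 + e0) * log10((sigma0 + delta_sigma) / sigma0)
Stress ratio = (132.8 + 148.7) / 132.8 = 2.11973
log10(2.11973) = 0.32628
Cc * H / (1 + e0) = 0.26 * 9.2 / (1 + 1.04) = 1.17255
Sc = 1.17255 * 0.32628
Sc = 0.3826 m


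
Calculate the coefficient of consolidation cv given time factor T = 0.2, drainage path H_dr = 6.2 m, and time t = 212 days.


Using cv = T * H_dr^2 / t
H_dr^2 = 6.2^2 = 38.44
cv = 0.2 * 38.44 / 212
cv = 0.03626 m^2/day


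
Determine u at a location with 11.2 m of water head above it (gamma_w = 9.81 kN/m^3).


Using u = gamma_w * h_w
u = 9.81 * 11.2
u = 109.87 kPa


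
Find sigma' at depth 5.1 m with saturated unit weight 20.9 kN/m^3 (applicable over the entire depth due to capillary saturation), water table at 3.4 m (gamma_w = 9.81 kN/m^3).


Total stress = gamma_sat * depth
sigma = 20.9 * 5.1 = 106.59 kPa
Pore water pressure u = gamma_w * (depth - d_wt)
u = 9.81 * (5.1 - 3.4) = 16.677 kPa
Effective stress = sigma - u
sigma' = 106.59 - 16.677 = 89.91 kPa


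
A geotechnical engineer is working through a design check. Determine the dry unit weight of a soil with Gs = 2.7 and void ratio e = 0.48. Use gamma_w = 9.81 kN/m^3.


Result: 17.897 kN/m^3

Derivation:
Using gamma_d = Gs * gamma_w / (1 + e)
gamma_d = 2.7 * 9.81 / (1 + 0.48)
gamma_d = 2.7 * 9.81 / 1.48
gamma_d = 17.897 kN/m^3


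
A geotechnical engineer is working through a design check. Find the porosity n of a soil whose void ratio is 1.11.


Using the relation n = e / (1 + e)
n = 1.11 / (1 + 1.11)
n = 1.11 / 2.11
n = 0.5261


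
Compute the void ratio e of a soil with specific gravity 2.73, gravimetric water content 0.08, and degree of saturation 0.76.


Result: 0.2874

Derivation:
Using the relation e = Gs * w / S
e = 2.73 * 0.08 / 0.76
e = 0.2874


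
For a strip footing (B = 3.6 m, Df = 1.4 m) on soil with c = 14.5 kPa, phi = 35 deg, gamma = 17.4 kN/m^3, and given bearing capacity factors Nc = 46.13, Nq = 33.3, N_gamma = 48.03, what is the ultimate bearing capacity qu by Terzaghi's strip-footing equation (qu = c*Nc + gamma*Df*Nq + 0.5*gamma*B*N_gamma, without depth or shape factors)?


Result: 2984.37 kPa

Derivation:
Compute qu = c*Nc + gamma*Df*Nq + 0.5*gamma*B*N_gamma
Term 1: 14.5 * 46.13 = 668.885
Term 2: 17.4 * 1.4 * 33.3 = 811.188
Term 3: 0.5 * 17.4 * 3.6 * 48.03 = 1504.2996
qu = 668.885 + 811.188 + 1504.2996
qu = 2984.37 kPa


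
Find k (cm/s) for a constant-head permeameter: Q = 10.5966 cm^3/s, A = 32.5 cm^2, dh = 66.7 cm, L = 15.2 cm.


Result: 0.074302 cm/s

Derivation:
Compute hydraulic gradient:
i = dh / L = 66.7 / 15.2 = 4.38816
Then apply Darcy's law:
k = Q / (A * i)
k = 10.5966 / (32.5 * 4.38816)
k = 10.5966 / 142.615
k = 0.074302 cm/s


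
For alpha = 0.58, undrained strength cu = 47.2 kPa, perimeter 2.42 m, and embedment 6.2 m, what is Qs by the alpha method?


Using Qs = alpha * cu * perimeter * L
Qs = 0.58 * 47.2 * 2.42 * 6.2
Qs = 410.75 kN


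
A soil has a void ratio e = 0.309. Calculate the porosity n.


Using the relation n = e / (1 + e)
n = 0.309 / (1 + 0.309)
n = 0.309 / 1.309
n = 0.2361


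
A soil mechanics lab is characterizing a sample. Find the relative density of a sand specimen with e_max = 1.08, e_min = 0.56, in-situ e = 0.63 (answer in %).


Result: 86.54 %

Derivation:
Using Dr = (e_max - e) / (e_max - e_min) * 100
e_max - e = 1.08 - 0.63 = 0.45
e_max - e_min = 1.08 - 0.56 = 0.52
Dr = 0.45 / 0.52 * 100
Dr = 86.54 %


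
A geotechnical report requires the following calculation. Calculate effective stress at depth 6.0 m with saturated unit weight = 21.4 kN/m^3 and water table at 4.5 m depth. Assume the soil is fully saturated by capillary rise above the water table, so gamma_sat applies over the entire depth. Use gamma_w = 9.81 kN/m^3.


Result: 113.69 kPa

Derivation:
Total stress = gamma_sat * depth
sigma = 21.4 * 6.0 = 128.4 kPa
Pore water pressure u = gamma_w * (depth - d_wt)
u = 9.81 * (6.0 - 4.5) = 14.715 kPa
Effective stress = sigma - u
sigma' = 128.4 - 14.715 = 113.69 kPa


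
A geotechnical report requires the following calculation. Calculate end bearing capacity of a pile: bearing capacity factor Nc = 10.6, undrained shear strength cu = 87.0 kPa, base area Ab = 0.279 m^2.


Using Qb = Nc * cu * Ab
Qb = 10.6 * 87.0 * 0.279
Qb = 257.29 kN


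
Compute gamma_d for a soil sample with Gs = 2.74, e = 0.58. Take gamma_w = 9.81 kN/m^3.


Using gamma_d = Gs * gamma_w / (1 + e)
gamma_d = 2.74 * 9.81 / (1 + 0.58)
gamma_d = 2.74 * 9.81 / 1.58
gamma_d = 17.012 kN/m^3


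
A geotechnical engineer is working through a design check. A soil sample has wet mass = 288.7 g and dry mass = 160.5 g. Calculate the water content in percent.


Using w = (m_wet - m_dry) / m_dry * 100
m_wet - m_dry = 288.7 - 160.5 = 128.2 g
w = 128.2 / 160.5 * 100
w = 79.88 %


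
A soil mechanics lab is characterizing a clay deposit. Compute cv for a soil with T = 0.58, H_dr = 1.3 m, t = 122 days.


Result: 0.00803 m^2/day

Derivation:
Using cv = T * H_dr^2 / t
H_dr^2 = 1.3^2 = 1.69
cv = 0.58 * 1.69 / 122
cv = 0.00803 m^2/day


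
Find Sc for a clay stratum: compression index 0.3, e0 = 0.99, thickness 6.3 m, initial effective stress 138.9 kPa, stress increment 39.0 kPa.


Result: 0.1021 m

Derivation:
Using Sc = Cc * H / (1 + e0) * log10((sigma0 + delta_sigma) / sigma0)
Stress ratio = (138.9 + 39.0) / 138.9 = 1.28078
log10(1.28078) = 0.107474
Cc * H / (1 + e0) = 0.3 * 6.3 / (1 + 0.99) = 0.949749
Sc = 0.949749 * 0.107474
Sc = 0.1021 m


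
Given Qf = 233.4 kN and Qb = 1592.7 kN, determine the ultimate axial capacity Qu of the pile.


Using Qu = Qf + Qb
Qu = 233.4 + 1592.7
Qu = 1826.1 kN


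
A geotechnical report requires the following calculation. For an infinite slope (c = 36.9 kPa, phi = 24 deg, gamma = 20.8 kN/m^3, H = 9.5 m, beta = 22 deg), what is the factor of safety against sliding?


Result: 1.64

Derivation:
Using Fs = c / (gamma*H*sin(beta)*cos(beta)) + tan(phi)/tan(beta)
Cohesion contribution = 36.9 / (20.8*9.5*sin(22)*cos(22))
Cohesion contribution = 0.537648
Friction contribution = tan(24)/tan(22) = 1.10198
Fs = 0.537648 + 1.10198
Fs = 1.64


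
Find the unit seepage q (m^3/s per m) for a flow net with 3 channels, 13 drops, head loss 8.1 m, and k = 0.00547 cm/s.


Convert k to m/s for unit consistency with H:
k = 0.00547 cm/s = 0.00547 / 100 m/s = 5.47e-05 m/s
Using q = k * H * Nf / Nd
Nf / Nd = 3 / 13 = 0.2308
q = 5.47e-05 * 8.1 * 0.2308
q = 0.0001022 m^3/s per m


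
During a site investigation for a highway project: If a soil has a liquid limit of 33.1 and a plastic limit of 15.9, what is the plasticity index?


Using PI = LL - PL
PI = 33.1 - 15.9
PI = 17.2


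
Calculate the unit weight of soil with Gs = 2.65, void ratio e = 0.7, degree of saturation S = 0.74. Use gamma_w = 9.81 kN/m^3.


Result: 18.281 kN/m^3

Derivation:
Using gamma = gamma_w * (Gs + S*e) / (1 + e)
Numerator: Gs + S*e = 2.65 + 0.74*0.7 = 3.168
Denominator: 1 + e = 1 + 0.7 = 1.7
gamma = 9.81 * 3.168 / 1.7
gamma = 18.281 kN/m^3


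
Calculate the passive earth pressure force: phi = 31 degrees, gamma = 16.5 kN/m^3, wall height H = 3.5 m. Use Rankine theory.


Compute passive earth pressure coefficient:
Kp = tan^2(45 + phi/2) = tan^2(60.5) = 3.124035
Compute passive force:
Pp = 0.5 * Kp * gamma * H^2
Pp = 0.5 * 3.124035 * 16.5 * 3.5^2
Pp = 315.72 kN/m


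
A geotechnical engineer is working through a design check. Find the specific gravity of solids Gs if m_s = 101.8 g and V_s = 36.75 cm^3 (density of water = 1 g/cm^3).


Result: 2.77

Derivation:
Using Gs = m_s / (V_s * rho_w)
Since rho_w = 1 g/cm^3:
Gs = 101.8 / 36.75
Gs = 2.77


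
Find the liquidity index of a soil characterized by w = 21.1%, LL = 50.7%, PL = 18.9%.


First compute the plasticity index:
PI = LL - PL = 50.7 - 18.9 = 31.8
Then compute the liquidity index:
LI = (w - PL) / PI
LI = (21.1 - 18.9) / 31.8
LI = 0.069


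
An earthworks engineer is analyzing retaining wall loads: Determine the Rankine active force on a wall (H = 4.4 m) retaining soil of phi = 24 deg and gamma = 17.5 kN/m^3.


Result: 71.44 kN/m

Derivation:
Compute active earth pressure coefficient:
Ka = tan^2(45 - phi/2) = tan^2(33.0) = 0.42173
Compute active force:
Pa = 0.5 * Ka * gamma * H^2
Pa = 0.5 * 0.42173 * 17.5 * 4.4^2
Pa = 71.44 kN/m


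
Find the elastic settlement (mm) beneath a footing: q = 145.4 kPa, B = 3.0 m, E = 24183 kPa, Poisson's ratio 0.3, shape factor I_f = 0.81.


Using Se = q * B * (1 - nu^2) * I_f / E
1 - nu^2 = 1 - 0.3^2 = 0.91
Se = 145.4 * 3.0 * 0.91 * 0.81 / 24183
Se = 0.013295 m
Convert to mm: Se = 0.013295 * 1000 = 13.295 mm


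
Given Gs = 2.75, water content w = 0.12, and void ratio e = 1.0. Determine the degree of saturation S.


Using S = Gs * w / e
S = 2.75 * 0.12 / 1.0
S = 0.33


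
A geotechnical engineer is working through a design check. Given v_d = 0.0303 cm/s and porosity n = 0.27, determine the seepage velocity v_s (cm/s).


Result: 0.11222 cm/s

Derivation:
Using v_s = v_d / n
v_s = 0.0303 / 0.27
v_s = 0.11222 cm/s


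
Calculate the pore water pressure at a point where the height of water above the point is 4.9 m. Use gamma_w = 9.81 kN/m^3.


Using u = gamma_w * h_w
u = 9.81 * 4.9
u = 48.07 kPa


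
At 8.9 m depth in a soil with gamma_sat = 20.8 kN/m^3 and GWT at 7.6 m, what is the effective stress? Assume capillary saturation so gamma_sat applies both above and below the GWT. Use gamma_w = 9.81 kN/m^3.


Total stress = gamma_sat * depth
sigma = 20.8 * 8.9 = 185.12 kPa
Pore water pressure u = gamma_w * (depth - d_wt)
u = 9.81 * (8.9 - 7.6) = 12.753 kPa
Effective stress = sigma - u
sigma' = 185.12 - 12.753 = 172.37 kPa


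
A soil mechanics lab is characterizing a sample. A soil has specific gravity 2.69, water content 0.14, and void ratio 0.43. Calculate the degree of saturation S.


Result: 0.8758

Derivation:
Using S = Gs * w / e
S = 2.69 * 0.14 / 0.43
S = 0.8758


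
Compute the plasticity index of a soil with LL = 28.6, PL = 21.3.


Using PI = LL - PL
PI = 28.6 - 21.3
PI = 7.3


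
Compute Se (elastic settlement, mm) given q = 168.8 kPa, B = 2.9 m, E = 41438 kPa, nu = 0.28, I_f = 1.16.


Using Se = q * B * (1 - nu^2) * I_f / E
1 - nu^2 = 1 - 0.28^2 = 0.9216
Se = 168.8 * 2.9 * 0.9216 * 1.16 / 41438
Se = 0.012629 m
Convert to mm: Se = 0.012629 * 1000 = 12.629 mm


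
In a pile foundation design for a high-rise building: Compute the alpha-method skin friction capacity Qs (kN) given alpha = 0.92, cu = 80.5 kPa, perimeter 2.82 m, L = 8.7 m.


Result: 1816.99 kN

Derivation:
Using Qs = alpha * cu * perimeter * L
Qs = 0.92 * 80.5 * 2.82 * 8.7
Qs = 1816.99 kN


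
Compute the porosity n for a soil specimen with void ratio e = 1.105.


Using the relation n = e / (1 + e)
n = 1.105 / (1 + 1.105)
n = 1.105 / 2.105
n = 0.5249


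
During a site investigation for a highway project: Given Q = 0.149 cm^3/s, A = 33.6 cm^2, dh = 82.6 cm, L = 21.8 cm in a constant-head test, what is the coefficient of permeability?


Result: 0.00117 cm/s

Derivation:
Compute hydraulic gradient:
i = dh / L = 82.6 / 21.8 = 3.78899
Then apply Darcy's law:
k = Q / (A * i)
k = 0.149 / (33.6 * 3.78899)
k = 0.149 / 127.31
k = 0.00117 cm/s


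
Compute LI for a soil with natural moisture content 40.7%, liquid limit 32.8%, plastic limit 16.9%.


First compute the plasticity index:
PI = LL - PL = 32.8 - 16.9 = 15.9
Then compute the liquidity index:
LI = (w - PL) / PI
LI = (40.7 - 16.9) / 15.9
LI = 1.497


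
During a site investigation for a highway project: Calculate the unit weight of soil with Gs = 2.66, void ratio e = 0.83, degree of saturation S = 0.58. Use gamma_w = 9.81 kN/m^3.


Using gamma = gamma_w * (Gs + S*e) / (1 + e)
Numerator: Gs + S*e = 2.66 + 0.58*0.83 = 3.1414
Denominator: 1 + e = 1 + 0.83 = 1.83
gamma = 9.81 * 3.1414 / 1.83
gamma = 16.84 kN/m^3


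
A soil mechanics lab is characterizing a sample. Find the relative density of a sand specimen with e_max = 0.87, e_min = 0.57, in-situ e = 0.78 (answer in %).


Result: 30.0 %

Derivation:
Using Dr = (e_max - e) / (e_max - e_min) * 100
e_max - e = 0.87 - 0.78 = 0.09
e_max - e_min = 0.87 - 0.57 = 0.3
Dr = 0.09 / 0.3 * 100
Dr = 30.0 %


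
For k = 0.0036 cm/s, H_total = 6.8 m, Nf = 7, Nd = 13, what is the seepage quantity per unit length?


Result: 0.0001318 m^3/s per m

Derivation:
Convert k to m/s for unit consistency with H:
k = 0.0036 cm/s = 0.0036 / 100 m/s = 3.6e-05 m/s
Using q = k * H * Nf / Nd
Nf / Nd = 7 / 13 = 0.5385
q = 3.6e-05 * 6.8 * 0.5385
q = 0.0001318 m^3/s per m


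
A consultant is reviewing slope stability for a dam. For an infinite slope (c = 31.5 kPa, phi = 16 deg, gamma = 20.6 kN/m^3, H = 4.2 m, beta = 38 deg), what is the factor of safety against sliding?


Using Fs = c / (gamma*H*sin(beta)*cos(beta)) + tan(phi)/tan(beta)
Cohesion contribution = 31.5 / (20.6*4.2*sin(38)*cos(38))
Cohesion contribution = 0.750447
Friction contribution = tan(16)/tan(38) = 0.367017
Fs = 0.750447 + 0.367017
Fs = 1.117


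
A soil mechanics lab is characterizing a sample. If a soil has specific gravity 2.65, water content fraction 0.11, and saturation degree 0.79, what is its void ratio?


Using the relation e = Gs * w / S
e = 2.65 * 0.11 / 0.79
e = 0.369


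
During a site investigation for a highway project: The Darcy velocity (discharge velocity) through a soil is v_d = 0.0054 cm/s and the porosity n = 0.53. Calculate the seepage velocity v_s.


Using v_s = v_d / n
v_s = 0.0054 / 0.53
v_s = 0.01019 cm/s


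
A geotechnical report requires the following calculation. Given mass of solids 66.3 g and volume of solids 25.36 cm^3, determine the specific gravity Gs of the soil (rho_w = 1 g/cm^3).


Result: 2.614

Derivation:
Using Gs = m_s / (V_s * rho_w)
Since rho_w = 1 g/cm^3:
Gs = 66.3 / 25.36
Gs = 2.614


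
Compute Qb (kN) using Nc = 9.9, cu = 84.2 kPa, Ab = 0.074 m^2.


Result: 61.68 kN

Derivation:
Using Qb = Nc * cu * Ab
Qb = 9.9 * 84.2 * 0.074
Qb = 61.68 kN


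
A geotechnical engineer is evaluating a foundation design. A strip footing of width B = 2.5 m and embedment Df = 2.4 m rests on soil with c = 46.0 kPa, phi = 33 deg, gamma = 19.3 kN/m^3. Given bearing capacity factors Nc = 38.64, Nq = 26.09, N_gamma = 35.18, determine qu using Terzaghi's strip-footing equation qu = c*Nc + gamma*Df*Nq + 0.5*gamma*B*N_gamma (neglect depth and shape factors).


Result: 3834.65 kPa

Derivation:
Compute qu = c*Nc + gamma*Df*Nq + 0.5*gamma*B*N_gamma
Term 1: 46.0 * 38.64 = 1777.44
Term 2: 19.3 * 2.4 * 26.09 = 1208.4888
Term 3: 0.5 * 19.3 * 2.5 * 35.18 = 848.7175
qu = 1777.44 + 1208.4888 + 848.7175
qu = 3834.65 kPa


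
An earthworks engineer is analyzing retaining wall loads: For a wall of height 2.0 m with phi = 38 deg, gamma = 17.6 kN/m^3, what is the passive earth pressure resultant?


Result: 147.97 kN/m

Derivation:
Compute passive earth pressure coefficient:
Kp = tan^2(45 + phi/2) = tan^2(64.0) = 4.203746
Compute passive force:
Pp = 0.5 * Kp * gamma * H^2
Pp = 0.5 * 4.203746 * 17.6 * 2.0^2
Pp = 147.97 kN/m


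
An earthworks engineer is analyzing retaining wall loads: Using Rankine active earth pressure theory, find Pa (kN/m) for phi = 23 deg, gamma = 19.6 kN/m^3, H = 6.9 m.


Compute active earth pressure coefficient:
Ka = tan^2(45 - phi/2) = tan^2(33.5) = 0.438092
Compute active force:
Pa = 0.5 * Ka * gamma * H^2
Pa = 0.5 * 0.438092 * 19.6 * 6.9^2
Pa = 204.4 kN/m


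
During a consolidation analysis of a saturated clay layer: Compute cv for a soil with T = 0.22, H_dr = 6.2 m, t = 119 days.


Using cv = T * H_dr^2 / t
H_dr^2 = 6.2^2 = 38.44
cv = 0.22 * 38.44 / 119
cv = 0.07107 m^2/day


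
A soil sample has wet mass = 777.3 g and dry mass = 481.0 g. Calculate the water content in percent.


Result: 61.6 %

Derivation:
Using w = (m_wet - m_dry) / m_dry * 100
m_wet - m_dry = 777.3 - 481.0 = 296.3 g
w = 296.3 / 481.0 * 100
w = 61.6 %


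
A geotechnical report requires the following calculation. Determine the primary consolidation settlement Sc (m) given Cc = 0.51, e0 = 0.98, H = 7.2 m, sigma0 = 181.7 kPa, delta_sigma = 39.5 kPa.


Using Sc = Cc * H / (1 + e0) * log10((sigma0 + delta_sigma) / sigma0)
Stress ratio = (181.7 + 39.5) / 181.7 = 1.21739
log10(1.21739) = 0.0854302
Cc * H / (1 + e0) = 0.51 * 7.2 / (1 + 0.98) = 1.85455
Sc = 1.85455 * 0.0854302
Sc = 0.1584 m


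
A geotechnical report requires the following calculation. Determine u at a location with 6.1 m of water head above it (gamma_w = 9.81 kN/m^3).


Using u = gamma_w * h_w
u = 9.81 * 6.1
u = 59.84 kPa


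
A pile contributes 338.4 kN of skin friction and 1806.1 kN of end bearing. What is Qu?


Using Qu = Qf + Qb
Qu = 338.4 + 1806.1
Qu = 2144.5 kN


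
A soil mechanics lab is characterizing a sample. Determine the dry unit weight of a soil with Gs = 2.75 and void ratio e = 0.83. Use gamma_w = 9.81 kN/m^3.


Result: 14.742 kN/m^3

Derivation:
Using gamma_d = Gs * gamma_w / (1 + e)
gamma_d = 2.75 * 9.81 / (1 + 0.83)
gamma_d = 2.75 * 9.81 / 1.83
gamma_d = 14.742 kN/m^3


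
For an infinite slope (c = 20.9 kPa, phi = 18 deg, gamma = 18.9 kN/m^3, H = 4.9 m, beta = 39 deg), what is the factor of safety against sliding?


Result: 0.863

Derivation:
Using Fs = c / (gamma*H*sin(beta)*cos(beta)) + tan(phi)/tan(beta)
Cohesion contribution = 20.9 / (18.9*4.9*sin(39)*cos(39))
Cohesion contribution = 0.461439
Friction contribution = tan(18)/tan(39) = 0.401242
Fs = 0.461439 + 0.401242
Fs = 0.863


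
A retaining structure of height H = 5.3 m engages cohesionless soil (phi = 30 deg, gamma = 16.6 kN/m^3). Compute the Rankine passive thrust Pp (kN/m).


Result: 699.44 kN/m

Derivation:
Compute passive earth pressure coefficient:
Kp = tan^2(45 + phi/2) = tan^2(60.0) = 3
Compute passive force:
Pp = 0.5 * Kp * gamma * H^2
Pp = 0.5 * 3 * 16.6 * 5.3^2
Pp = 699.44 kN/m


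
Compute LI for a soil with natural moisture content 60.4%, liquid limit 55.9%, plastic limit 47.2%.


Result: 1.517

Derivation:
First compute the plasticity index:
PI = LL - PL = 55.9 - 47.2 = 8.7
Then compute the liquidity index:
LI = (w - PL) / PI
LI = (60.4 - 47.2) / 8.7
LI = 1.517


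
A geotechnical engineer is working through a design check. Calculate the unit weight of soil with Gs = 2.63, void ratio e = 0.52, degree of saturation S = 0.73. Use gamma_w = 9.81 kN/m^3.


Result: 19.424 kN/m^3

Derivation:
Using gamma = gamma_w * (Gs + S*e) / (1 + e)
Numerator: Gs + S*e = 2.63 + 0.73*0.52 = 3.0096
Denominator: 1 + e = 1 + 0.52 = 1.52
gamma = 9.81 * 3.0096 / 1.52
gamma = 19.424 kN/m^3


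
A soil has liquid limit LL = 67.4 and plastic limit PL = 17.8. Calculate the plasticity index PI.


Using PI = LL - PL
PI = 67.4 - 17.8
PI = 49.6


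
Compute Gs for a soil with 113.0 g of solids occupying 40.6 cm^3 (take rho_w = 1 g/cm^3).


Result: 2.783

Derivation:
Using Gs = m_s / (V_s * rho_w)
Since rho_w = 1 g/cm^3:
Gs = 113.0 / 40.6
Gs = 2.783


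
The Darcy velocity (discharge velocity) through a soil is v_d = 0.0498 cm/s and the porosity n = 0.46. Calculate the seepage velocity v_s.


Result: 0.10826 cm/s

Derivation:
Using v_s = v_d / n
v_s = 0.0498 / 0.46
v_s = 0.10826 cm/s


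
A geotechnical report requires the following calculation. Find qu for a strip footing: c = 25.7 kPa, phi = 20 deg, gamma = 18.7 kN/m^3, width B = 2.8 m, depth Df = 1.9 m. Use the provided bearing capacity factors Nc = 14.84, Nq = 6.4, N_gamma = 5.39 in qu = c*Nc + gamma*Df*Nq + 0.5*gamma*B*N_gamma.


Compute qu = c*Nc + gamma*Df*Nq + 0.5*gamma*B*N_gamma
Term 1: 25.7 * 14.84 = 381.388
Term 2: 18.7 * 1.9 * 6.4 = 227.392
Term 3: 0.5 * 18.7 * 2.8 * 5.39 = 141.1102
qu = 381.388 + 227.392 + 141.1102
qu = 749.89 kPa


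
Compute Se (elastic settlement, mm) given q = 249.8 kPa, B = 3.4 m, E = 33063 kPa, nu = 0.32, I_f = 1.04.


Result: 23.98 mm

Derivation:
Using Se = q * B * (1 - nu^2) * I_f / E
1 - nu^2 = 1 - 0.32^2 = 0.8976
Se = 249.8 * 3.4 * 0.8976 * 1.04 / 33063
Se = 0.023980 m
Convert to mm: Se = 0.023980 * 1000 = 23.98 mm


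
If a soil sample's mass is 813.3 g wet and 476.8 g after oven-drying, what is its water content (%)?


Using w = (m_wet - m_dry) / m_dry * 100
m_wet - m_dry = 813.3 - 476.8 = 336.5 g
w = 336.5 / 476.8 * 100
w = 70.57 %


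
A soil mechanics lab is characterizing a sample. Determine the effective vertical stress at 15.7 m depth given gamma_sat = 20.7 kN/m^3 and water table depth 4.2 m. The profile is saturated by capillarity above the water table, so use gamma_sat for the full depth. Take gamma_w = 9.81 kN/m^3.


Total stress = gamma_sat * depth
sigma = 20.7 * 15.7 = 324.99 kPa
Pore water pressure u = gamma_w * (depth - d_wt)
u = 9.81 * (15.7 - 4.2) = 112.815 kPa
Effective stress = sigma - u
sigma' = 324.99 - 112.815 = 212.18 kPa


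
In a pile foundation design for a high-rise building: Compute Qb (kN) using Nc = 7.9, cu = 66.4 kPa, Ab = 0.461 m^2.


Result: 241.82 kN

Derivation:
Using Qb = Nc * cu * Ab
Qb = 7.9 * 66.4 * 0.461
Qb = 241.82 kN


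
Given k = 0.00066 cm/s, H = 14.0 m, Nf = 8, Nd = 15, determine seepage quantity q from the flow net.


Convert k to m/s for unit consistency with H:
k = 0.00066 cm/s = 0.00066 / 100 m/s = 6.6e-06 m/s
Using q = k * H * Nf / Nd
Nf / Nd = 8 / 15 = 0.5333
q = 6.6e-06 * 14.0 * 0.5333
q = 4.928e-05 m^3/s per m


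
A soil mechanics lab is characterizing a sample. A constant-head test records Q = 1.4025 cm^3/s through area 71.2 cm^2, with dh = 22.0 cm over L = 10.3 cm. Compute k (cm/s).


Compute hydraulic gradient:
i = dh / L = 22.0 / 10.3 = 2.13592
Then apply Darcy's law:
k = Q / (A * i)
k = 1.4025 / (71.2 * 2.13592)
k = 1.4025 / 152.078
k = 0.009222 cm/s


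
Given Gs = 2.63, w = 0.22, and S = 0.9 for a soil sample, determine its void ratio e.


Using the relation e = Gs * w / S
e = 2.63 * 0.22 / 0.9
e = 0.6429


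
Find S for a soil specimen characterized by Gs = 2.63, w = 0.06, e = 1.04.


Using S = Gs * w / e
S = 2.63 * 0.06 / 1.04
S = 0.1517


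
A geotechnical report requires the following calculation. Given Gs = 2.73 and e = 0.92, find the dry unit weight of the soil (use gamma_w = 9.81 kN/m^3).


Result: 13.949 kN/m^3

Derivation:
Using gamma_d = Gs * gamma_w / (1 + e)
gamma_d = 2.73 * 9.81 / (1 + 0.92)
gamma_d = 2.73 * 9.81 / 1.92
gamma_d = 13.949 kN/m^3


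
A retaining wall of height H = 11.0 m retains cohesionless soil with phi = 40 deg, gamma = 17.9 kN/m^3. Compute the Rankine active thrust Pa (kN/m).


Compute active earth pressure coefficient:
Ka = tan^2(45 - phi/2) = tan^2(25.0) = 0.217443
Compute active force:
Pa = 0.5 * Ka * gamma * H^2
Pa = 0.5 * 0.217443 * 17.9 * 11.0^2
Pa = 235.48 kN/m


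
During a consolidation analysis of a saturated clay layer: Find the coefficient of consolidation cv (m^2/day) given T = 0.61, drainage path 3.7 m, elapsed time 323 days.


Using cv = T * H_dr^2 / t
H_dr^2 = 3.7^2 = 13.69
cv = 0.61 * 13.69 / 323
cv = 0.02585 m^2/day


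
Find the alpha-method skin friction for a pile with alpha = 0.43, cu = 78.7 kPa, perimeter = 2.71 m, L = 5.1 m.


Using Qs = alpha * cu * perimeter * L
Qs = 0.43 * 78.7 * 2.71 * 5.1
Qs = 467.72 kN


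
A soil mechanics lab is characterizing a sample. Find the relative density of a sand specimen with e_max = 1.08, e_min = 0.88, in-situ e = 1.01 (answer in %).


Result: 35.0 %

Derivation:
Using Dr = (e_max - e) / (e_max - e_min) * 100
e_max - e = 1.08 - 1.01 = 0.07
e_max - e_min = 1.08 - 0.88 = 0.2
Dr = 0.07 / 0.2 * 100
Dr = 35.0 %


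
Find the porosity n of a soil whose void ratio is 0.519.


Result: 0.3417

Derivation:
Using the relation n = e / (1 + e)
n = 0.519 / (1 + 0.519)
n = 0.519 / 1.519
n = 0.3417


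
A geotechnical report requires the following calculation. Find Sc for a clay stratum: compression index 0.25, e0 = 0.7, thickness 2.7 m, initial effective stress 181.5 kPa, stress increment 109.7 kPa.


Using Sc = Cc * H / (1 + e0) * log10((sigma0 + delta_sigma) / sigma0)
Stress ratio = (181.5 + 109.7) / 181.5 = 1.60441
log10(1.60441) = 0.205315
Cc * H / (1 + e0) = 0.25 * 2.7 / (1 + 0.7) = 0.397059
Sc = 0.397059 * 0.205315
Sc = 0.0815 m


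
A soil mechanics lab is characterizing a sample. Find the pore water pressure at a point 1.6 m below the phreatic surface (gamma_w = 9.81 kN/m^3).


Using u = gamma_w * h_w
u = 9.81 * 1.6
u = 15.7 kPa


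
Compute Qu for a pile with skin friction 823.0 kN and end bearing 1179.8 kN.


Using Qu = Qf + Qb
Qu = 823.0 + 1179.8
Qu = 2002.8 kN


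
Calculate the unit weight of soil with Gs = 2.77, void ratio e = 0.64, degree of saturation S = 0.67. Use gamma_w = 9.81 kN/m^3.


Using gamma = gamma_w * (Gs + S*e) / (1 + e)
Numerator: Gs + S*e = 2.77 + 0.67*0.64 = 3.1988
Denominator: 1 + e = 1 + 0.64 = 1.64
gamma = 9.81 * 3.1988 / 1.64
gamma = 19.134 kN/m^3


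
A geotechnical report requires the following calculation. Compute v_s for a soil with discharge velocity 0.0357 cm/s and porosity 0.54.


Using v_s = v_d / n
v_s = 0.0357 / 0.54
v_s = 0.06611 cm/s


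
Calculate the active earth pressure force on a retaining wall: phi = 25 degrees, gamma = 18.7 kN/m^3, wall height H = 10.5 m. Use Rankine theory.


Result: 418.37 kN/m

Derivation:
Compute active earth pressure coefficient:
Ka = tan^2(45 - phi/2) = tan^2(32.5) = 0.405859
Compute active force:
Pa = 0.5 * Ka * gamma * H^2
Pa = 0.5 * 0.405859 * 18.7 * 10.5^2
Pa = 418.37 kN/m


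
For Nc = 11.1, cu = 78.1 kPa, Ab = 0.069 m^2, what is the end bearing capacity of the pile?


Result: 59.82 kN

Derivation:
Using Qb = Nc * cu * Ab
Qb = 11.1 * 78.1 * 0.069
Qb = 59.82 kN


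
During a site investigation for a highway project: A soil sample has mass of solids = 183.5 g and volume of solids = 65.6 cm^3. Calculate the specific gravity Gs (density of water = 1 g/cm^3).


Using Gs = m_s / (V_s * rho_w)
Since rho_w = 1 g/cm^3:
Gs = 183.5 / 65.6
Gs = 2.797


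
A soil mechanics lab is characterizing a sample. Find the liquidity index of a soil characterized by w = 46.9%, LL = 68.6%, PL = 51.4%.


First compute the plasticity index:
PI = LL - PL = 68.6 - 51.4 = 17.2
Then compute the liquidity index:
LI = (w - PL) / PI
LI = (46.9 - 51.4) / 17.2
LI = -0.262


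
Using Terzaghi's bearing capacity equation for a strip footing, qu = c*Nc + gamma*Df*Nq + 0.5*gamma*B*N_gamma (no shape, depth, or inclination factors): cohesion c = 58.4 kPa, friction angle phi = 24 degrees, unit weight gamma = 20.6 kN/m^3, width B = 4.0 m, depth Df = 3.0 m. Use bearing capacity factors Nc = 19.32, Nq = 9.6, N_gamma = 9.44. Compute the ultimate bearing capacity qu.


Compute qu = c*Nc + gamma*Df*Nq + 0.5*gamma*B*N_gamma
Term 1: 58.4 * 19.32 = 1128.288
Term 2: 20.6 * 3.0 * 9.6 = 593.28
Term 3: 0.5 * 20.6 * 4.0 * 9.44 = 388.928
qu = 1128.288 + 593.28 + 388.928
qu = 2110.5 kPa


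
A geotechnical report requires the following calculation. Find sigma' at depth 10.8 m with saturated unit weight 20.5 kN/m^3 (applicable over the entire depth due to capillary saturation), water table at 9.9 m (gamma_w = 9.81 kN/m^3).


Total stress = gamma_sat * depth
sigma = 20.5 * 10.8 = 221.4 kPa
Pore water pressure u = gamma_w * (depth - d_wt)
u = 9.81 * (10.8 - 9.9) = 8.829 kPa
Effective stress = sigma - u
sigma' = 221.4 - 8.829 = 212.57 kPa


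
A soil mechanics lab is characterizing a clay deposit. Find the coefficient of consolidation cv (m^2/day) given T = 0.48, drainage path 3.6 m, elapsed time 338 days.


Result: 0.0184 m^2/day

Derivation:
Using cv = T * H_dr^2 / t
H_dr^2 = 3.6^2 = 12.96
cv = 0.48 * 12.96 / 338
cv = 0.0184 m^2/day


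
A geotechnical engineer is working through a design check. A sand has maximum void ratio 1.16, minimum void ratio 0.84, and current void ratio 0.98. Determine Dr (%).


Using Dr = (e_max - e) / (e_max - e_min) * 100
e_max - e = 1.16 - 0.98 = 0.18
e_max - e_min = 1.16 - 0.84 = 0.32
Dr = 0.18 / 0.32 * 100
Dr = 56.25 %


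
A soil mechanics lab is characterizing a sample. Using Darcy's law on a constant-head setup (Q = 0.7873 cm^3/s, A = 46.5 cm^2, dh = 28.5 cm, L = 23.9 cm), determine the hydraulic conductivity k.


Result: 0.014198 cm/s

Derivation:
Compute hydraulic gradient:
i = dh / L = 28.5 / 23.9 = 1.19247
Then apply Darcy's law:
k = Q / (A * i)
k = 0.7873 / (46.5 * 1.19247)
k = 0.7873 / 55.4498
k = 0.014198 cm/s


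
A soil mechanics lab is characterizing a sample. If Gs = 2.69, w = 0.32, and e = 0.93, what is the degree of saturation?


Result: 0.9256

Derivation:
Using S = Gs * w / e
S = 2.69 * 0.32 / 0.93
S = 0.9256


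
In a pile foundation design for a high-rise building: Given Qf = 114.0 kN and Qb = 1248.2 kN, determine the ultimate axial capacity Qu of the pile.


Using Qu = Qf + Qb
Qu = 114.0 + 1248.2
Qu = 1362.2 kN


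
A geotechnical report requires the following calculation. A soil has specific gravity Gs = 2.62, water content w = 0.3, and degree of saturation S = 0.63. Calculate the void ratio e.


Using the relation e = Gs * w / S
e = 2.62 * 0.3 / 0.63
e = 1.2476


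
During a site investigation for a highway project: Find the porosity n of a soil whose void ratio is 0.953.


Using the relation n = e / (1 + e)
n = 0.953 / (1 + 0.953)
n = 0.953 / 1.953
n = 0.488


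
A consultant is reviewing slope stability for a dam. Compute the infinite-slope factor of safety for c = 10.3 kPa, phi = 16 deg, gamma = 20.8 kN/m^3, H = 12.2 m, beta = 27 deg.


Using Fs = c / (gamma*H*sin(beta)*cos(beta)) + tan(phi)/tan(beta)
Cohesion contribution = 10.3 / (20.8*12.2*sin(27)*cos(27))
Cohesion contribution = 0.100343
Friction contribution = tan(16)/tan(27) = 0.56277
Fs = 0.100343 + 0.56277
Fs = 0.663


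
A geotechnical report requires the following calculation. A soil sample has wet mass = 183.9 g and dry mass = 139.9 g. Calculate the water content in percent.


Using w = (m_wet - m_dry) / m_dry * 100
m_wet - m_dry = 183.9 - 139.9 = 44.0 g
w = 44.0 / 139.9 * 100
w = 31.45 %
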